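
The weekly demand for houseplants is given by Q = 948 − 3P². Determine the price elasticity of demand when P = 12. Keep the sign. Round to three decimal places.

At P = 12, Q = 516.
dQ/dP = −6P = -72.
ε = (dQ/dP)(P/Q) = (-72)(12/516).

-1.674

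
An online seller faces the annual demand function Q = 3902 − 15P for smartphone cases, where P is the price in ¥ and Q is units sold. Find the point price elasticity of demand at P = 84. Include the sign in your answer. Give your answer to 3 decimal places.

At P = 84, Q = 2642.
dQ/dP = −15.
ε = (dQ/dP)(P/Q) = (-15)(84/2642).
|ε| < 1, so demand is inelastic at this price.

-0.477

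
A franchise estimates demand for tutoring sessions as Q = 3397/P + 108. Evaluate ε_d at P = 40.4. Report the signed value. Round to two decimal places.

At P = 40.4, Q = 192.084.
dQ/dP = −3397/P² = -2.081.
ε = (dQ/dP)(P/Q) = (-2.081)(40.4/192.084).

-0.44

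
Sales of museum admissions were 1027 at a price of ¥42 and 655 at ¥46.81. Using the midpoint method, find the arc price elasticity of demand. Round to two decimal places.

ΔQ = 655 − 1027 = -372; ΔP = 46.81 − 42 = 4.81.
Midpoints: P̄ = 44.41, Q̄ = 841.0.
ε = (ΔQ/ΔP)(P̄/Q̄) = (-372/4.81)(44.41/841.0).

-4.08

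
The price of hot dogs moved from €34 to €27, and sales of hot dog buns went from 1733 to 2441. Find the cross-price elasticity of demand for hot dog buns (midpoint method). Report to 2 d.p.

ΔQ_x = 2441 − 1733 = 708; ΔP_y = 27 − 34 = -7.
Midpoints: P̄_y = 30.50, Q̄_x = 2087.0.
ε_xy = (ΔQ_x/ΔP_y)(P̄_y/Q̄_x) = (708/-7)(30.50/2087.0).

-1.48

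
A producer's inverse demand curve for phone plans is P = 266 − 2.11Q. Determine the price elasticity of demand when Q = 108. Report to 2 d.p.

At Q = 108, P = 266 − 2.11(108) = 38.12.
dP/dQ = −2.11, so dQ/dP = 1/(−2.11) = -0.474.
ε = (dQ/dP)(P/Q) = (-0.474)(38.12/108).

-0.17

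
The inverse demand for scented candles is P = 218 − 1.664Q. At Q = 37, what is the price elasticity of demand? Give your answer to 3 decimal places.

At Q = 37, P = 218 − 1.664(37) = 156.43.
dP/dQ = −1.664, so dQ/dP = 1/(−1.664) = -0.601.
ε = (dQ/dP)(P/Q) = (-0.601)(156.43/37).

-2.541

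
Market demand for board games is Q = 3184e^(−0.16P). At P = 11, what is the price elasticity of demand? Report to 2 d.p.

-1.76

At P = 11, Q = 547.791.
dQ/dP = −0.16·3184e^(−0.16P) = −0.16Q = -87.647.
ε = (dQ/dP)(P/Q) = (-87.647)(11/547.791).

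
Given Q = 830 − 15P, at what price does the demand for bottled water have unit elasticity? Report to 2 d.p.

27.67

For linear demand Q = a − bP, ε = −bP/(a − bP). |ε| = 1 when bP = a − bP, i.e. P = a/(2b).
P = 830/(2·15) = 830/30 = 27.6667.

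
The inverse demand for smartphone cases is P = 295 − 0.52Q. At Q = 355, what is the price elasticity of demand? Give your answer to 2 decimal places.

-0.60

At Q = 355, P = 295 − 0.52(355) = 110.40.
dP/dQ = −0.52, so dQ/dP = 1/(−0.52) = -1.923.
ε = (dQ/dP)(P/Q) = (-1.923)(110.40/355).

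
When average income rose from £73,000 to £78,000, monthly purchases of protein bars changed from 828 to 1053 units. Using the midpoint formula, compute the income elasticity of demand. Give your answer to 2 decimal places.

3.61

ΔQ = 225, ΔI = 5000. Midpoints: Ī = 75,500, Q̄ = 940.5.
ε_I = (ΔQ/ΔI)(Ī/Q̄) = (225/5000)(75500/940.5).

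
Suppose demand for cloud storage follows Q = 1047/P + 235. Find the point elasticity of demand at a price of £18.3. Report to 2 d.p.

-0.20

At P = 18.3, Q = 292.213.
dQ/dP = −1047/P² = -3.126.
ε = (dQ/dP)(P/Q) = (-3.126)(18.3/292.213).
|ε| < 1, so demand is inelastic at this price.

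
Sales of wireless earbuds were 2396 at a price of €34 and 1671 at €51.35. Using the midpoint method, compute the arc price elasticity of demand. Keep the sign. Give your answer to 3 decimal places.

ΔQ = 1671 − 2396 = -725; ΔP = 51.35 − 34 = 17.35.
Midpoints: P̄ = 42.67, Q̄ = 2033.5.
ε = (ΔQ/ΔP)(P̄/Q̄) = (-725/17.35)(42.67/2033.5).

-0.877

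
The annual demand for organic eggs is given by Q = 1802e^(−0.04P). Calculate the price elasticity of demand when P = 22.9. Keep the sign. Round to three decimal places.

At P = 22.9, Q = 721.010.
dQ/dP = −0.04·1802e^(−0.04P) = −0.04Q = -28.840.
ε = (dQ/dP)(P/Q) = (-28.840)(22.9/721.010).

-0.916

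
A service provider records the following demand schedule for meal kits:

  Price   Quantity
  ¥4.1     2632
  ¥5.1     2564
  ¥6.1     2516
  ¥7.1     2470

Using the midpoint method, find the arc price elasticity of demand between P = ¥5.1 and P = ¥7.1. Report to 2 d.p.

-0.11

At P = 5.1, Q = 2564; at P = 7.1, Q = 2470.
ΔQ = -94, ΔP = 2.0. Midpoints: P̄ = 6.10, Q̄ = 2517.0.
ε = (ΔQ/ΔP)(P̄/Q̄) = (-94/2.0)(6.10/2517.0).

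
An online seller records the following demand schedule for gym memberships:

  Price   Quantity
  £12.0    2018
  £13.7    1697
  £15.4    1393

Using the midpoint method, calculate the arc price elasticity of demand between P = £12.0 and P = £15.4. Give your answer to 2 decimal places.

At P = 12.0, Q = 2018; at P = 15.4, Q = 1393.
ΔQ = -625, ΔP = 3.4. Midpoints: P̄ = 13.70, Q̄ = 1705.5.
ε = (ΔQ/ΔP)(P̄/Q̄) = (-625/3.4)(13.70/1705.5).

-1.48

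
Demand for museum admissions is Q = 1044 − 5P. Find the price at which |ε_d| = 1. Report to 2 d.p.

For linear demand Q = a − bP, ε = −bP/(a − bP). |ε| = 1 when bP = a − bP, i.e. P = a/(2b).
P = 1044/(2·5) = 1044/10 = 104.4000.

104.40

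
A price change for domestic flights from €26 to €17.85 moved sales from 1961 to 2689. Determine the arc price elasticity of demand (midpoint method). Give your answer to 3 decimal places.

ΔQ = 2689 − 1961 = 728; ΔP = 17.85 − 26 = -8.15.
Midpoints: P̄ = 21.93, Q̄ = 2325.0.
ε = (ΔQ/ΔP)(P̄/Q̄) = (728/-8.15)(21.93/2325.0).

-0.842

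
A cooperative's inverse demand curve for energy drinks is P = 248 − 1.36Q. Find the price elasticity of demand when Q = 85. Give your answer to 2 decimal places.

-1.15

At Q = 85, P = 248 − 1.36(85) = 132.40.
dP/dQ = −1.36, so dQ/dP = 1/(−1.36) = -0.735.
ε = (dQ/dP)(P/Q) = (-0.735)(132.40/85).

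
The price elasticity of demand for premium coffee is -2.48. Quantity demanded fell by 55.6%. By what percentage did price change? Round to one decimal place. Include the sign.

22.4%

%ΔP ≈ %ΔQ / ε = (-55.6%)/(-2.48) = 22.42%.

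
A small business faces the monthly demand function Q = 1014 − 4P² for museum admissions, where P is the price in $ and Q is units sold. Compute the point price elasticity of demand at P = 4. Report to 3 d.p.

-0.135

At P = 4, Q = 950.
dQ/dP = −8P = -32.
ε = (dQ/dP)(P/Q) = (-32)(4/950).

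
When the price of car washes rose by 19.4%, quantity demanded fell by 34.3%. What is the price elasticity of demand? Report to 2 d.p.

ε = %ΔQ / %ΔP = (-34.3)/(19.4) = -1.768.

-1.77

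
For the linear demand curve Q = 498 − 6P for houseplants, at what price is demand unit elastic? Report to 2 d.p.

41.50

For linear demand Q = a − bP, ε = −bP/(a − bP). |ε| = 1 when bP = a − bP, i.e. P = a/(2b).
P = 498/(2·6) = 498/12 = 41.5000.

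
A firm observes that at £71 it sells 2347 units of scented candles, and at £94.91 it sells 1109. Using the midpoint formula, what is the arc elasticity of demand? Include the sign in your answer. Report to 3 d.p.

-2.486

ΔQ = 1109 − 2347 = -1238; ΔP = 94.91 − 71 = 23.91.
Midpoints: P̄ = 82.95, Q̄ = 1728.0.
ε = (ΔQ/ΔP)(P̄/Q̄) = (-1238/23.91)(82.95/1728.0).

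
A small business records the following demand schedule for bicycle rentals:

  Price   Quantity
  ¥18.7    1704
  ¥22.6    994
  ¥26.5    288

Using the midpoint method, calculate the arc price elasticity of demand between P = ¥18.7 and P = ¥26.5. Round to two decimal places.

At P = 18.7, Q = 1704; at P = 26.5, Q = 288.
ΔQ = -1416, ΔP = 7.8. Midpoints: P̄ = 22.60, Q̄ = 996.0.
ε = (ΔQ/ΔP)(P̄/Q̄) = (-1416/7.8)(22.60/996.0).

-4.12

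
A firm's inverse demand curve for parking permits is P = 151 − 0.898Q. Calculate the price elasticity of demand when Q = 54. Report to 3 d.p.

-2.114

At Q = 54, P = 151 − 0.898(54) = 102.51.
dP/dQ = −0.898, so dQ/dP = 1/(−0.898) = -1.114.
ε = (dQ/dP)(P/Q) = (-1.114)(102.51/54).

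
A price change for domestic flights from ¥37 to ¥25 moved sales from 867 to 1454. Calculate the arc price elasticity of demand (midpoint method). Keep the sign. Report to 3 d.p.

-1.307

ΔQ = 1454 − 867 = 587; ΔP = 25 − 37 = -12.
Midpoints: P̄ = 31.00, Q̄ = 1160.5.
ε = (ΔQ/ΔP)(P̄/Q̄) = (587/-12)(31.00/1160.5).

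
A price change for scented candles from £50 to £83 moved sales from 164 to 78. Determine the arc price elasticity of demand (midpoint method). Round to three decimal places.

-1.432

ΔQ = 78 − 164 = -86; ΔP = 83 − 50 = 33.
Midpoints: P̄ = 66.50, Q̄ = 121.0.
ε = (ΔQ/ΔP)(P̄/Q̄) = (-86/33)(66.50/121.0).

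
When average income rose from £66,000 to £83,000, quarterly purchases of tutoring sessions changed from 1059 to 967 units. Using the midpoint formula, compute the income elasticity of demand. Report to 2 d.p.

ΔQ = -92, ΔI = 17000. Midpoints: Ī = 74,500, Q̄ = 1013.0.
ε_I = (ΔQ/ΔI)(Ī/Q̄) = (-92/17000)(74500/1013.0).

-0.40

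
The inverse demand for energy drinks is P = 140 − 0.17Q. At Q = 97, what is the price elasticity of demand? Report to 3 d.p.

At Q = 97, P = 140 − 0.17(97) = 123.51.
dP/dQ = −0.17, so dQ/dP = 1/(−0.17) = -5.882.
ε = (dQ/dP)(P/Q) = (-5.882)(123.51/97).

-7.490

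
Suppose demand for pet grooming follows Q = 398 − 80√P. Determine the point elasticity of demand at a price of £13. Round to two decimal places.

At P = 13, Q = 109.556.
dQ/dP = −80/(2√P) = -11.094.
ε = (dQ/dP)(P/Q) = (-11.094)(13/109.556).

-1.32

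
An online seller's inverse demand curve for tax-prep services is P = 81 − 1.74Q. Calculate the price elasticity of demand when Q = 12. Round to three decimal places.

-2.879

At Q = 12, P = 81 − 1.74(12) = 60.12.
dP/dQ = −1.74, so dQ/dP = 1/(−1.74) = -0.575.
ε = (dQ/dP)(P/Q) = (-0.575)(60.12/12).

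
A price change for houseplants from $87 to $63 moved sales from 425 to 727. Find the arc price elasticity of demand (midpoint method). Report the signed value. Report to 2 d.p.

-1.64

ΔQ = 727 − 425 = 302; ΔP = 63 − 87 = -24.
Midpoints: P̄ = 75.00, Q̄ = 576.0.
ε = (ΔQ/ΔP)(P̄/Q̄) = (302/-24)(75.00/576.0).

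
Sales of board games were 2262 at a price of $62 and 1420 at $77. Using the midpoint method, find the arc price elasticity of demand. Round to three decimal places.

ΔQ = 1420 − 2262 = -842; ΔP = 77 − 62 = 15.
Midpoints: P̄ = 69.50, Q̄ = 1841.0.
ε = (ΔQ/ΔP)(P̄/Q̄) = (-842/15)(69.50/1841.0).

-2.119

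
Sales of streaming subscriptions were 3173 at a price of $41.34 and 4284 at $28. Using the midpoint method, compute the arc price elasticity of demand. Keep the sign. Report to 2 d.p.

-0.77

ΔQ = 4284 − 3173 = 1111; ΔP = 28 − 41.34 = -13.34.
Midpoints: P̄ = 34.67, Q̄ = 3728.5.
ε = (ΔQ/ΔP)(P̄/Q̄) = (1111/-13.34)(34.67/3728.5).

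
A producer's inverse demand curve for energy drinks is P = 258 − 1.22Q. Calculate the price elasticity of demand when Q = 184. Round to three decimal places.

-0.149

At Q = 184, P = 258 − 1.22(184) = 33.52.
dP/dQ = −1.22, so dQ/dP = 1/(−1.22) = -0.820.
ε = (dQ/dP)(P/Q) = (-0.820)(33.52/184).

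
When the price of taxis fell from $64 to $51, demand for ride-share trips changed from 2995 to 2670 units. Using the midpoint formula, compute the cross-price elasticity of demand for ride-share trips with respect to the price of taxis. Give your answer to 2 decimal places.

ΔQ_x = 2670 − 2995 = -325; ΔP_y = 51 − 64 = -13.
Midpoints: P̄_y = 57.50, Q̄_x = 2832.5.
ε_xy = (ΔQ_x/ΔP_y)(P̄_y/Q̄_x) = (-325/-13)(57.50/2832.5).

0.51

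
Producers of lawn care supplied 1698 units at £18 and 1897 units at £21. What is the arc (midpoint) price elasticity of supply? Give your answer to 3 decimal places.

ΔQ = 1897 − 1698 = 199; ΔP = 21 − 18 = 3.
Midpoints: P̄ = 19.50, Q̄ = 1797.5.
ε_s = (ΔQ/ΔP)(P̄/Q̄) = (199/3)(19.50/1797.5).

0.720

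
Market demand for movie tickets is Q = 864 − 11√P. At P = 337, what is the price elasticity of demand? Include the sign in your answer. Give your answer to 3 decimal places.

-0.153

At P = 337, Q = 662.067.
dQ/dP = −11/(2√P) = -0.300.
ε = (dQ/dP)(P/Q) = (-0.300)(337/662.067).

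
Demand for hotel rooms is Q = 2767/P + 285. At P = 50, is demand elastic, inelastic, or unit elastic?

inelastic

Q = 340.340, dQ/dP = -1.107.
ε = (dQ/dP)(P/Q) ≈ -0.163.
|ε| = 0.16 < 1.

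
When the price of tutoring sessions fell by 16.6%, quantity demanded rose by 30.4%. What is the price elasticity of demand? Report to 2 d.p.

ε = %ΔQ / %ΔP = (30.4)/(-16.6) = -1.831.

-1.83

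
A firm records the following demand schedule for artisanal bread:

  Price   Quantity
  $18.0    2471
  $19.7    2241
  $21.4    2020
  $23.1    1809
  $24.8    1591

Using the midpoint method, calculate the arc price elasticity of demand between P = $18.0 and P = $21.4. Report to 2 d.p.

-1.16

At P = 18.0, Q = 2471; at P = 21.4, Q = 2020.
ΔQ = -451, ΔP = 3.4. Midpoints: P̄ = 19.70, Q̄ = 2245.5.
ε = (ΔQ/ΔP)(P̄/Q̄) = (-451/3.4)(19.70/2245.5).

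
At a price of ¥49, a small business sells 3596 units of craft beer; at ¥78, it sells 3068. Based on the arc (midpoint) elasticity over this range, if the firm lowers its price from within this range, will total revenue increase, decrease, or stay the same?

decrease

Arc ε = (-528/29)(63.50/3332.0) ≈ -0.347.
|ε| = 0.35 < 1, so demand is inelastic. A price cut therefore reduces total revenue.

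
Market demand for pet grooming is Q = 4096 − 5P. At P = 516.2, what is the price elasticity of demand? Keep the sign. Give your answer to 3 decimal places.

At P = 516.2, Q = 1515.
dQ/dP = −5.
ε = (dQ/dP)(P/Q) = (-5)(516.2/1515).
|ε| > 1, so demand is elastic at this price.

-1.704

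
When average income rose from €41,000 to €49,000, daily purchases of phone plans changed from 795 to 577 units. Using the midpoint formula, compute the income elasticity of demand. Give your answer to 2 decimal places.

ΔQ = -218, ΔI = 8000. Midpoints: Ī = 45,000, Q̄ = 686.0.
ε_I = (ΔQ/ΔI)(Ī/Q̄) = (-218/8000)(45000/686.0).
ε_I < 0, so the good is inferior.

-1.79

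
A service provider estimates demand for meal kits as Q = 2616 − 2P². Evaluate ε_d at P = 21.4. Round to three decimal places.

At P = 21.4, Q = 1700.080.
dQ/dP = −4P = -85.600.
ε = (dQ/dP)(P/Q) = (-85.600)(21.4/1700.080).

-1.078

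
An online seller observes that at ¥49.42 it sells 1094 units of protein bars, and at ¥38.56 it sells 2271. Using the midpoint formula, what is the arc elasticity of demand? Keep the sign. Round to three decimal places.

ΔQ = 2271 − 1094 = 1177; ΔP = 38.56 − 49.42 = -10.86.
Midpoints: P̄ = 43.99, Q̄ = 1682.5.
ε = (ΔQ/ΔP)(P̄/Q̄) = (1177/-10.86)(43.99/1682.5).

-2.834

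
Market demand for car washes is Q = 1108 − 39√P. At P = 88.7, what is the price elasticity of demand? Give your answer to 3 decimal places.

At P = 88.7, Q = 740.695.
dQ/dP = −39/(2√P) = -2.070.
ε = (dQ/dP)(P/Q) = (-2.070)(88.7/740.695).
|ε| < 1, so demand is inelastic at this price.

-0.248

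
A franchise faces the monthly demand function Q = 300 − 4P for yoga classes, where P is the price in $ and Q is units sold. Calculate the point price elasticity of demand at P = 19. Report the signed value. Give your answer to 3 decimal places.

At P = 19, Q = 224.
dQ/dP = −4.
ε = (dQ/dP)(P/Q) = (-4)(19/224).

-0.339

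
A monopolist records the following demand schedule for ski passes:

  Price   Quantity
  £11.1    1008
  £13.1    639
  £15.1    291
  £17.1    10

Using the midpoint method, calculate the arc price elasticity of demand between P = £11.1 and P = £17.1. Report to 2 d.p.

At P = 11.1, Q = 1008; at P = 17.1, Q = 10.
ΔQ = -998, ΔP = 6.0. Midpoints: P̄ = 14.10, Q̄ = 509.0.
ε = (ΔQ/ΔP)(P̄/Q̄) = (-998/6.0)(14.10/509.0).

-4.61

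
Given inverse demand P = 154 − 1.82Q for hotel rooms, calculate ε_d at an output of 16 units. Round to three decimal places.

-4.288

At Q = 16, P = 154 − 1.82(16) = 124.88.
dP/dQ = −1.82, so dQ/dP = 1/(−1.82) = -0.549.
ε = (dQ/dP)(P/Q) = (-0.549)(124.88/16).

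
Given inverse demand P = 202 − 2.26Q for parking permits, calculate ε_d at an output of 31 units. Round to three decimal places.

-1.883

At Q = 31, P = 202 − 2.26(31) = 131.94.
dP/dQ = −2.26, so dQ/dP = 1/(−2.26) = -0.442.
ε = (dQ/dP)(P/Q) = (-0.442)(131.94/31).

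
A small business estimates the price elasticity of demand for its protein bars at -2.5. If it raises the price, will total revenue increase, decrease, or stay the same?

decrease

|ε| = 2.50 > 1, so demand is elastic. A price rise therefore reduces total revenue.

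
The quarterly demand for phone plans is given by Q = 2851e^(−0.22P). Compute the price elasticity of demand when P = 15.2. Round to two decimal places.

At P = 15.2, Q = 100.627.
dQ/dP = −0.22·2851e^(−0.22P) = −0.22Q = -22.138.
ε = (dQ/dP)(P/Q) = (-22.138)(15.2/100.627).
|ε| > 1, so demand is elastic at this price.

-3.34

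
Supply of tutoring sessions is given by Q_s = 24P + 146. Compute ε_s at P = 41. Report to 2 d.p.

At P = 41, Q_s = 1130.
dQ_s/dP = 24.
ε_s = (dQ_s/dP)(P/Q_s) = (24)(41/1130).

0.87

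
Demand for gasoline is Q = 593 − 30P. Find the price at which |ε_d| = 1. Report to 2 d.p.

For linear demand Q = a − bP, ε = −bP/(a − bP). |ε| = 1 when bP = a − bP, i.e. P = a/(2b).
P = 593/(2·30) = 593/60 = 9.8833.

9.88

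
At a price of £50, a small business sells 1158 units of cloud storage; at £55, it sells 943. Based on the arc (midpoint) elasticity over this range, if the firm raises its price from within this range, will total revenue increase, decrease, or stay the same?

Arc ε = (-215/5)(52.50/1050.5) ≈ -2.149.
|ε| = 2.15 > 1, so demand is elastic. A price rise therefore reduces total revenue.

decrease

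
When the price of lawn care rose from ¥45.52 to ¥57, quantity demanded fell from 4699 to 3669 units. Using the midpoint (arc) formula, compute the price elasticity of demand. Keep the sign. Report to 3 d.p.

ΔQ = 3669 − 4699 = -1030; ΔP = 57 − 45.52 = 11.48.
Midpoints: P̄ = 51.26, Q̄ = 4184.0.
ε = (ΔQ/ΔP)(P̄/Q̄) = (-1030/11.48)(51.26/4184.0).

-1.099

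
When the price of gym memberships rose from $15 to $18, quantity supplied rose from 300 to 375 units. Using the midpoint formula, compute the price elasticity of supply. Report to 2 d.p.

ΔQ = 375 − 300 = 75; ΔP = 18 − 15 = 3.
Midpoints: P̄ = 16.50, Q̄ = 337.5.
ε_s = (ΔQ/ΔP)(P̄/Q̄) = (75/3)(16.50/337.5).

1.22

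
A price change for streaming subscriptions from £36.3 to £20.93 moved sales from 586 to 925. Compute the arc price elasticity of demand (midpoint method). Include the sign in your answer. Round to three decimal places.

ΔQ = 925 − 586 = 339; ΔP = 20.93 − 36.3 = -15.37.
Midpoints: P̄ = 28.61, Q̄ = 755.5.
ε = (ΔQ/ΔP)(P̄/Q̄) = (339/-15.37)(28.61/755.5).

-0.835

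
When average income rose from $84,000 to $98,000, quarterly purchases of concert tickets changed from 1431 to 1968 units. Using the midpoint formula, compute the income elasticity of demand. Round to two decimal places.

ΔQ = 537, ΔI = 14000. Midpoints: Ī = 91,000, Q̄ = 1699.5.
ε_I = (ΔQ/ΔI)(Ī/Q̄) = (537/14000)(91000/1699.5).
ε_I > 0, so the good is normal.

2.05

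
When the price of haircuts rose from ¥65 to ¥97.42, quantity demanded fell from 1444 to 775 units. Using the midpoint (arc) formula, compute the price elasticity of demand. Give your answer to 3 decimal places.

ΔQ = 775 − 1444 = -669; ΔP = 97.42 − 65 = 32.42.
Midpoints: P̄ = 81.21, Q̄ = 1109.5.
ε = (ΔQ/ΔP)(P̄/Q̄) = (-669/32.42)(81.21/1109.5).

-1.510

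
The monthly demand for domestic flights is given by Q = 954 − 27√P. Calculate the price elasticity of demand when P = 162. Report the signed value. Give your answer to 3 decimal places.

At P = 162, Q = 610.346.
dQ/dP = −27/(2√P) = -1.061.
ε = (dQ/dP)(P/Q) = (-1.061)(162/610.346).

-0.282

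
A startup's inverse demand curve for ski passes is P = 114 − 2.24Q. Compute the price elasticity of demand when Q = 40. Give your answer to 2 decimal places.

-0.27

At Q = 40, P = 114 − 2.24(40) = 24.40.
dP/dQ = −2.24, so dQ/dP = 1/(−2.24) = -0.446.
ε = (dQ/dP)(P/Q) = (-0.446)(24.40/40).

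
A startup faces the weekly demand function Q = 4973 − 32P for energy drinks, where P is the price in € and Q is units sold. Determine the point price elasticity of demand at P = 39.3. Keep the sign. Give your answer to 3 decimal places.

At P = 39.3, Q = 3715.400.
dQ/dP = −32.
ε = (dQ/dP)(P/Q) = (-32)(39.3/3715.400).

-0.338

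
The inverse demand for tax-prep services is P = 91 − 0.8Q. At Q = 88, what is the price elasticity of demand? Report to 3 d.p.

-0.293

At Q = 88, P = 91 − 0.8(88) = 20.60.
dP/dQ = −0.8, so dQ/dP = 1/(−0.8) = -1.250.
ε = (dQ/dP)(P/Q) = (-1.250)(20.60/88).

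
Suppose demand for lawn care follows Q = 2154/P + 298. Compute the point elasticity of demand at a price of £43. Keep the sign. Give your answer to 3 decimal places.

At P = 43, Q = 348.093.
dQ/dP = −2154/P² = -1.165.
ε = (dQ/dP)(P/Q) = (-1.165)(43/348.093).

-0.144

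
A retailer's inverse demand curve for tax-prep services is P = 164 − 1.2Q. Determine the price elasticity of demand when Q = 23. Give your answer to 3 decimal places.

-4.942

At Q = 23, P = 164 − 1.2(23) = 136.40.
dP/dQ = −1.2, so dQ/dP = 1/(−1.2) = -0.833.
ε = (dQ/dP)(P/Q) = (-0.833)(136.40/23).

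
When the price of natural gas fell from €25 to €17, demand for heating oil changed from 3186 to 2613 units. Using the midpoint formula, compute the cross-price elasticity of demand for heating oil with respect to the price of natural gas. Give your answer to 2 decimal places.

ΔQ_x = 2613 − 3186 = -573; ΔP_y = 17 − 25 = -8.
Midpoints: P̄_y = 21.00, Q̄_x = 2899.5.
ε_xy = (ΔQ_x/ΔP_y)(P̄_y/Q̄_x) = (-573/-8)(21.00/2899.5).
ε_xy > 0, so the goods are substitutes.

0.52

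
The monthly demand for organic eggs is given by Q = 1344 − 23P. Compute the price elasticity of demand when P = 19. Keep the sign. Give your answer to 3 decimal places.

At P = 19, Q = 907.
dQ/dP = −23.
ε = (dQ/dP)(P/Q) = (-23)(19/907).

-0.482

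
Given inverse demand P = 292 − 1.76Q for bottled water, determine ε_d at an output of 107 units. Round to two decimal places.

At Q = 107, P = 292 − 1.76(107) = 103.68.
dP/dQ = −1.76, so dQ/dP = 1/(−1.76) = -0.568.
ε = (dQ/dP)(P/Q) = (-0.568)(103.68/107).

-0.55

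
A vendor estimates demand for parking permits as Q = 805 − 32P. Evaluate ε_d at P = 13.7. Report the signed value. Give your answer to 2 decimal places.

-1.20

At P = 13.7, Q = 366.600.
dQ/dP = −32.
ε = (dQ/dP)(P/Q) = (-32)(13.7/366.600).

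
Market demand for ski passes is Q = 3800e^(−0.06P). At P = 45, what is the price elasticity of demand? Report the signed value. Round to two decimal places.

At P = 45, Q = 255.381.
dQ/dP = −0.06·3800e^(−0.06P) = −0.06Q = -15.323.
ε = (dQ/dP)(P/Q) = (-15.323)(45/255.381).

-2.70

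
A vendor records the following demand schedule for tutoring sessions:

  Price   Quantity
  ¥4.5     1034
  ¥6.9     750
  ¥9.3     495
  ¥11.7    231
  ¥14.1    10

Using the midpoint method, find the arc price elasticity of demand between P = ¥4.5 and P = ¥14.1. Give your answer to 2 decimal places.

At P = 4.5, Q = 1034; at P = 14.1, Q = 10.
ΔQ = -1024, ΔP = 9.6. Midpoints: P̄ = 9.30, Q̄ = 522.0.
ε = (ΔQ/ΔP)(P̄/Q̄) = (-1024/9.6)(9.30/522.0).

-1.90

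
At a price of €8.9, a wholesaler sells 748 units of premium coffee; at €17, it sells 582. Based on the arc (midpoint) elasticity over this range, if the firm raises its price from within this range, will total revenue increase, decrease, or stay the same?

Arc ε = (-166/8.1)(12.95/665.0) ≈ -0.399.
|ε| = 0.40 < 1, so demand is inelastic. A price rise therefore raises total revenue.

increase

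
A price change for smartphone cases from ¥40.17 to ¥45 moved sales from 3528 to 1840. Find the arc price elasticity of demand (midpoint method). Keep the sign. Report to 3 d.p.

ΔQ = 1840 − 3528 = -1688; ΔP = 45 − 40.17 = 4.83.
Midpoints: P̄ = 42.59, Q̄ = 2684.0.
ε = (ΔQ/ΔP)(P̄/Q̄) = (-1688/4.83)(42.59/2684.0).

-5.545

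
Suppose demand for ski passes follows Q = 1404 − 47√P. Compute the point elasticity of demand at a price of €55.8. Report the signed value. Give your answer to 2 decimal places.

-0.17

At P = 55.8, Q = 1052.913.
dQ/dP = −47/(2√P) = -3.146.
ε = (dQ/dP)(P/Q) = (-3.146)(55.8/1052.913).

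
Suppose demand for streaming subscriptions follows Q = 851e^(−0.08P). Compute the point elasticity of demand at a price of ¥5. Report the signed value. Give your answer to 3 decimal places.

-0.400

At P = 5, Q = 570.442.
dQ/dP = −0.08·851e^(−0.08P) = −0.08Q = -45.635.
ε = (dQ/dP)(P/Q) = (-45.635)(5/570.442).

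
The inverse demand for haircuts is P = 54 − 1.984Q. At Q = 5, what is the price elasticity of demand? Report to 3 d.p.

-4.444

At Q = 5, P = 54 − 1.984(5) = 44.08.
dP/dQ = −1.984, so dQ/dP = 1/(−1.984) = -0.504.
ε = (dQ/dP)(P/Q) = (-0.504)(44.08/5).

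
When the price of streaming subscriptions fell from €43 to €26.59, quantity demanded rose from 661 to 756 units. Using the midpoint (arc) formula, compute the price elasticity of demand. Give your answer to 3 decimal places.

-0.284

ΔQ = 756 − 661 = 95; ΔP = 26.59 − 43 = -16.41.
Midpoints: P̄ = 34.80, Q̄ = 708.5.
ε = (ΔQ/ΔP)(P̄/Q̄) = (95/-16.41)(34.80/708.5).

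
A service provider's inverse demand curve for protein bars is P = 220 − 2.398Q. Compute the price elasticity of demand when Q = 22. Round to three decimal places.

At Q = 22, P = 220 − 2.398(22) = 167.24.
dP/dQ = −2.398, so dQ/dP = 1/(−2.398) = -0.417.
ε = (dQ/dP)(P/Q) = (-0.417)(167.24/22).

-3.170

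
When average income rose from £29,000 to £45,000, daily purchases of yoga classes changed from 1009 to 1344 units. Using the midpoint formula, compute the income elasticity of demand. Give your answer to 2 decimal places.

0.66

ΔQ = 335, ΔI = 16000. Midpoints: Ī = 37,000, Q̄ = 1176.5.
ε_I = (ΔQ/ΔI)(Ī/Q̄) = (335/16000)(37000/1176.5).
ε_I > 0, so the good is normal.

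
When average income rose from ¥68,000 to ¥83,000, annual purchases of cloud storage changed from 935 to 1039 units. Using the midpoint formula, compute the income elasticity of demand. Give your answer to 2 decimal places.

ΔQ = 104, ΔI = 15000. Midpoints: Ī = 75,500, Q̄ = 987.0.
ε_I = (ΔQ/ΔI)(Ī/Q̄) = (104/15000)(75500/987.0).

0.53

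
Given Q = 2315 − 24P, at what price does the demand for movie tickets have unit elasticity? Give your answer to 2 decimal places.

For linear demand Q = a − bP, ε = −bP/(a − bP). |ε| = 1 when bP = a − bP, i.e. P = a/(2b).
P = 2315/(2·24) = 2315/48 = 48.2292.

48.23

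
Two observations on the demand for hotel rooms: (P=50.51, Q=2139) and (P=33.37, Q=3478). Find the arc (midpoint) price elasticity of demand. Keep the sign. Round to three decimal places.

ΔQ = 3478 − 2139 = 1339; ΔP = 33.37 − 50.51 = -17.14.
Midpoints: P̄ = 41.94, Q̄ = 2808.5.
ε = (ΔQ/ΔP)(P̄/Q̄) = (1339/-17.14)(41.94/2808.5).

-1.167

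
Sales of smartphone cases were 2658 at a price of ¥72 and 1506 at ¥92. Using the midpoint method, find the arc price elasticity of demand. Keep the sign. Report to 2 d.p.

ΔQ = 1506 − 2658 = -1152; ΔP = 92 − 72 = 20.
Midpoints: P̄ = 82.00, Q̄ = 2082.0.
ε = (ΔQ/ΔP)(P̄/Q̄) = (-1152/20)(82.00/2082.0).

-2.27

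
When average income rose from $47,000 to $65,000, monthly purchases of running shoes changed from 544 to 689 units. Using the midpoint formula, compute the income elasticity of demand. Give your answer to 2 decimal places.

ΔQ = 145, ΔI = 18000. Midpoints: Ī = 56,000, Q̄ = 616.5.
ε_I = (ΔQ/ΔI)(Ī/Q̄) = (145/18000)(56000/616.5).
ε_I > 0, so the good is normal.

0.73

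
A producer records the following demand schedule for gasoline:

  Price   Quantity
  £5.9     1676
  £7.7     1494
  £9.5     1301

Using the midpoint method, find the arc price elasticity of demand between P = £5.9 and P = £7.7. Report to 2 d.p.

At P = 5.9, Q = 1676; at P = 7.7, Q = 1494.
ΔQ = -182, ΔP = 1.8. Midpoints: P̄ = 6.80, Q̄ = 1585.0.
ε = (ΔQ/ΔP)(P̄/Q̄) = (-182/1.8)(6.80/1585.0).

-0.43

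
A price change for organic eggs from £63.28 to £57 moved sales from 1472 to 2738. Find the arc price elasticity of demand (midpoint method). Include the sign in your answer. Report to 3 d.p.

ΔQ = 2738 − 1472 = 1266; ΔP = 57 − 63.28 = -6.28.
Midpoints: P̄ = 60.14, Q̄ = 2105.0.
ε = (ΔQ/ΔP)(P̄/Q̄) = (1266/-6.28)(60.14/2105.0).

-5.760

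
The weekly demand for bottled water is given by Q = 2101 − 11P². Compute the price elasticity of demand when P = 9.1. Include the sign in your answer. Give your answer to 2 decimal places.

-1.53

At P = 9.1, Q = 1190.090.
dQ/dP = −22P = -200.200.
ε = (dQ/dP)(P/Q) = (-200.200)(9.1/1190.090).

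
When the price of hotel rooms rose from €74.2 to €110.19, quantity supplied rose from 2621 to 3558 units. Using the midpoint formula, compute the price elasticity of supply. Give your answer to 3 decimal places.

0.777

ΔQ = 3558 − 2621 = 937; ΔP = 110.19 − 74.2 = 35.99.
Midpoints: P̄ = 92.19, Q̄ = 3089.5.
ε_s = (ΔQ/ΔP)(P̄/Q̄) = (937/35.99)(92.19/3089.5).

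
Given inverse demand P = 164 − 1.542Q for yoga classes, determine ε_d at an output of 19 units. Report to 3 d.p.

At Q = 19, P = 164 − 1.542(19) = 134.70.
dP/dQ = −1.542, so dQ/dP = 1/(−1.542) = -0.649.
ε = (dQ/dP)(P/Q) = (-0.649)(134.70/19).

-4.598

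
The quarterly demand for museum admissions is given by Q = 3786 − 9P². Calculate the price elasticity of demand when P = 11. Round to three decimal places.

-0.808

At P = 11, Q = 2697.
dQ/dP = −18P = -198.
ε = (dQ/dP)(P/Q) = (-198)(11/2697).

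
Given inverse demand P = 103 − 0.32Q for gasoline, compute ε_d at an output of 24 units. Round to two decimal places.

-12.41

At Q = 24, P = 103 − 0.32(24) = 95.32.
dP/dQ = −0.32, so dQ/dP = 1/(−0.32) = -3.125.
ε = (dQ/dP)(P/Q) = (-3.125)(95.32/24).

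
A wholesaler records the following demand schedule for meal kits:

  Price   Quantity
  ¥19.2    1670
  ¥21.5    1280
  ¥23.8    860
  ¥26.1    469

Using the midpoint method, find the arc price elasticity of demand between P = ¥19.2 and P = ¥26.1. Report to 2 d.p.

-3.69

At P = 19.2, Q = 1670; at P = 26.1, Q = 469.
ΔQ = -1201, ΔP = 6.9. Midpoints: P̄ = 22.65, Q̄ = 1069.5.
ε = (ΔQ/ΔP)(P̄/Q̄) = (-1201/6.9)(22.65/1069.5).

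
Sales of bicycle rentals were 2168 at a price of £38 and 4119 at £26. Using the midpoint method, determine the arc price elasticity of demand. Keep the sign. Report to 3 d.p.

-1.655

ΔQ = 4119 − 2168 = 1951; ΔP = 26 − 38 = -12.
Midpoints: P̄ = 32.00, Q̄ = 3143.5.
ε = (ΔQ/ΔP)(P̄/Q̄) = (1951/-12)(32.00/3143.5).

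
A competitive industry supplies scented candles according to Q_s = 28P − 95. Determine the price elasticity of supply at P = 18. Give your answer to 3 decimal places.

At P = 18, Q_s = 409.
dQ_s/dP = 28.
ε_s = (dQ_s/dP)(P/Q_s) = (28)(18/409).

1.232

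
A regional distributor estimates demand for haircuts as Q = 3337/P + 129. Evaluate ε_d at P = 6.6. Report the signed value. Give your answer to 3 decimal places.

At P = 6.6, Q = 634.606.
dQ/dP = −3337/P² = -76.607.
ε = (dQ/dP)(P/Q) = (-76.607)(6.6/634.606).

-0.797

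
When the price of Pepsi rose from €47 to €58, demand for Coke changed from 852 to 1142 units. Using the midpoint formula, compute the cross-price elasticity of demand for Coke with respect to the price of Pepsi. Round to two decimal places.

ΔQ_x = 1142 − 852 = 290; ΔP_y = 58 − 47 = 11.
Midpoints: P̄_y = 52.50, Q̄_x = 997.0.
ε_xy = (ΔQ_x/ΔP_y)(P̄_y/Q̄_x) = (290/11)(52.50/997.0).
ε_xy > 0, so the goods are substitutes.

1.39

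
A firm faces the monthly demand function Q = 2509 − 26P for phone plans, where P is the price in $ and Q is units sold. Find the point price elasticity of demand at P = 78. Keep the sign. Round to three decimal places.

At P = 78, Q = 481.
dQ/dP = −26.
ε = (dQ/dP)(P/Q) = (-26)(78/481).

-4.216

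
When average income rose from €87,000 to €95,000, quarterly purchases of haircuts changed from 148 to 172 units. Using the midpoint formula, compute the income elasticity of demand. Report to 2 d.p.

ΔQ = 24, ΔI = 8000. Midpoints: Ī = 91,000, Q̄ = 160.0.
ε_I = (ΔQ/ΔI)(Ī/Q̄) = (24/8000)(91000/160.0).

1.71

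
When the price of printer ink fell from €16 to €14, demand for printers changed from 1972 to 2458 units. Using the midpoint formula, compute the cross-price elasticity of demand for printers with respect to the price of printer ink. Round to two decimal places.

-1.65

ΔQ_x = 2458 − 1972 = 486; ΔP_y = 14 − 16 = -2.
Midpoints: P̄_y = 15.00, Q̄_x = 2215.0.
ε_xy = (ΔQ_x/ΔP_y)(P̄_y/Q̄_x) = (486/-2)(15.00/2215.0).
ε_xy < 0, so the goods are complements.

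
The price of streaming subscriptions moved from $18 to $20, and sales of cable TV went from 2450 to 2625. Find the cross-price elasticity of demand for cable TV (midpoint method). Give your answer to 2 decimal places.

ΔQ_x = 2625 − 2450 = 175; ΔP_y = 20 − 18 = 2.
Midpoints: P̄_y = 19.00, Q̄_x = 2537.5.
ε_xy = (ΔQ_x/ΔP_y)(P̄_y/Q̄_x) = (175/2)(19.00/2537.5).

0.66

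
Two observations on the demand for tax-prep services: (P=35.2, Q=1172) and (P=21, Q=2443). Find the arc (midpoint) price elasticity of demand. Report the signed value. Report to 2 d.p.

-1.39

ΔQ = 2443 − 1172 = 1271; ΔP = 21 − 35.2 = -14.2.
Midpoints: P̄ = 28.10, Q̄ = 1807.5.
ε = (ΔQ/ΔP)(P̄/Q̄) = (1271/-14.2)(28.10/1807.5).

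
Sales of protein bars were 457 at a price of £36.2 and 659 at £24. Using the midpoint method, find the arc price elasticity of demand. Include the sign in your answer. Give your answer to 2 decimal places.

ΔQ = 659 − 457 = 202; ΔP = 24 − 36.2 = -12.2.
Midpoints: P̄ = 30.10, Q̄ = 558.0.
ε = (ΔQ/ΔP)(P̄/Q̄) = (202/-12.2)(30.10/558.0).

-0.89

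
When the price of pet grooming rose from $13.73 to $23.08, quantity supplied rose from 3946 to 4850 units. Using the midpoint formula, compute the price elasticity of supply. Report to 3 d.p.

ΔQ = 4850 − 3946 = 904; ΔP = 23.08 − 13.73 = 9.35.
Midpoints: P̄ = 18.41, Q̄ = 4398.0.
ε_s = (ΔQ/ΔP)(P̄/Q̄) = (904/9.35)(18.41/4398.0).

0.405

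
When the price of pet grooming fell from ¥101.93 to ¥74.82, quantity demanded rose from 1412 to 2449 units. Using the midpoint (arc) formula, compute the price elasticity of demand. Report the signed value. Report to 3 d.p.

-1.751

ΔQ = 2449 − 1412 = 1037; ΔP = 74.82 − 101.93 = -27.11.
Midpoints: P̄ = 88.38, Q̄ = 1930.5.
ε = (ΔQ/ΔP)(P̄/Q̄) = (1037/-27.11)(88.38/1930.5).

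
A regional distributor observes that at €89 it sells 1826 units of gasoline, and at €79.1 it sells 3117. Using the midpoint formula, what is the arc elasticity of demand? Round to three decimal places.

-4.435

ΔQ = 3117 − 1826 = 1291; ΔP = 79.1 − 89 = -9.9.
Midpoints: P̄ = 84.05, Q̄ = 2471.5.
ε = (ΔQ/ΔP)(P̄/Q̄) = (1291/-9.9)(84.05/2471.5).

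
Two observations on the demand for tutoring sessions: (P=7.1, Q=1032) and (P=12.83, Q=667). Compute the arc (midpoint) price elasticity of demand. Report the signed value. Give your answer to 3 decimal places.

ΔQ = 667 − 1032 = -365; ΔP = 12.83 − 7.1 = 5.73.
Midpoints: P̄ = 9.96, Q̄ = 849.5.
ε = (ΔQ/ΔP)(P̄/Q̄) = (-365/5.73)(9.96/849.5).

-0.747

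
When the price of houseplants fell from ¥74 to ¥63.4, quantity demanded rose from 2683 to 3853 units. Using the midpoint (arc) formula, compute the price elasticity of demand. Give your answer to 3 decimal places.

-2.320

ΔQ = 3853 − 2683 = 1170; ΔP = 63.4 − 74 = -10.6.
Midpoints: P̄ = 68.70, Q̄ = 3268.0.
ε = (ΔQ/ΔP)(P̄/Q̄) = (1170/-10.6)(68.70/3268.0).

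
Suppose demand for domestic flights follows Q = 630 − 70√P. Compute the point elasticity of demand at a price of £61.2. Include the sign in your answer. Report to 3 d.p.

-3.323

At P = 61.2, Q = 82.387.
dQ/dP = −70/(2√P) = -4.474.
ε = (dQ/dP)(P/Q) = (-4.474)(61.2/82.387).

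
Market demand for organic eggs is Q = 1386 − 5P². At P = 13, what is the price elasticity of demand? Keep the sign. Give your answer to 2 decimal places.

At P = 13, Q = 541.
dQ/dP = −10P = -130.
ε = (dQ/dP)(P/Q) = (-130)(13/541).
|ε| > 1, so demand is elastic at this price.

-3.12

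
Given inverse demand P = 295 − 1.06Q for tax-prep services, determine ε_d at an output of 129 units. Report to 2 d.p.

At Q = 129, P = 295 − 1.06(129) = 158.26.
dP/dQ = −1.06, so dQ/dP = 1/(−1.06) = -0.943.
ε = (dQ/dP)(P/Q) = (-0.943)(158.26/129).

-1.16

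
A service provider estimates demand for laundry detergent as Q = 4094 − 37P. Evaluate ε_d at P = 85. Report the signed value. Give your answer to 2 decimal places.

-3.31

At P = 85, Q = 949.
dQ/dP = −37.
ε = (dQ/dP)(P/Q) = (-37)(85/949).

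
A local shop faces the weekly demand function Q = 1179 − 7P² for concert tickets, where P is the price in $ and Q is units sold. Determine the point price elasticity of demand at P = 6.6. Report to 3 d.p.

At P = 6.6, Q = 874.080.
dQ/dP = −14P = -92.400.
ε = (dQ/dP)(P/Q) = (-92.400)(6.6/874.080).

-0.698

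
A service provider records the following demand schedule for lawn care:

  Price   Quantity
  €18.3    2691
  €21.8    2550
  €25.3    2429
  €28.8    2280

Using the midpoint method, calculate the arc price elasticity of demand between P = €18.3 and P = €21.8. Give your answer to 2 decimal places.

At P = 18.3, Q = 2691; at P = 21.8, Q = 2550.
ΔQ = -141, ΔP = 3.5. Midpoints: P̄ = 20.05, Q̄ = 2620.5.
ε = (ΔQ/ΔP)(P̄/Q̄) = (-141/3.5)(20.05/2620.5).

-0.31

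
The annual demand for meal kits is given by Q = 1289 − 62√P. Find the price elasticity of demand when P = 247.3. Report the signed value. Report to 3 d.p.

-1.553

At P = 247.3, Q = 314.002.
dQ/dP = −62/(2√P) = -1.971.
ε = (dQ/dP)(P/Q) = (-1.971)(247.3/314.002).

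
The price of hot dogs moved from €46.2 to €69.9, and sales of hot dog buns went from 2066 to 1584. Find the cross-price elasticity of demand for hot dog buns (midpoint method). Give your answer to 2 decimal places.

ΔQ_x = 1584 − 2066 = -482; ΔP_y = 69.9 − 46.2 = 23.7.
Midpoints: P̄_y = 58.05, Q̄_x = 1825.0.
ε_xy = (ΔQ_x/ΔP_y)(P̄_y/Q̄_x) = (-482/23.7)(58.05/1825.0).
ε_xy < 0, so the goods are complements.

-0.65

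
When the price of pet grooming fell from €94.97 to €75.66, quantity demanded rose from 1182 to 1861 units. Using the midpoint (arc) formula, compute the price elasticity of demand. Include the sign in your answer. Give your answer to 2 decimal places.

-1.97

ΔQ = 1861 − 1182 = 679; ΔP = 75.66 − 94.97 = -19.31.
Midpoints: P̄ = 85.31, Q̄ = 1521.5.
ε = (ΔQ/ΔP)(P̄/Q̄) = (679/-19.31)(85.31/1521.5).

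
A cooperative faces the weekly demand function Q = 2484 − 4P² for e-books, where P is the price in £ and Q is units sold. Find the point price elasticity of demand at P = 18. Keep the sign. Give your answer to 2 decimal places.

At P = 18, Q = 1188.
dQ/dP = −8P = -144.
ε = (dQ/dP)(P/Q) = (-144)(18/1188).

-2.18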